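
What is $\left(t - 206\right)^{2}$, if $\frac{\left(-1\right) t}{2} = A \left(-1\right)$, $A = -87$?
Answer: $144400$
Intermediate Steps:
$t = -174$ ($t = - 2 \left(\left(-87\right) \left(-1\right)\right) = \left(-2\right) 87 = -174$)
$\left(t - 206\right)^{2} = \left(-174 - 206\right)^{2} = \left(-380\right)^{2} = 144400$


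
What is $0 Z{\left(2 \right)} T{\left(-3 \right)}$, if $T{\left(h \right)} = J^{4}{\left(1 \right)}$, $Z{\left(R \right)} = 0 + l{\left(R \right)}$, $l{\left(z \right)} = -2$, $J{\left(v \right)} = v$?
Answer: $0$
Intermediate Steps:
$Z{\left(R \right)} = -2$ ($Z{\left(R \right)} = 0 - 2 = -2$)
$T{\left(h \right)} = 1$ ($T{\left(h \right)} = 1^{4} = 1$)
$0 Z{\left(2 \right)} T{\left(-3 \right)} = 0 \left(-2\right) 1 = 0 \cdot 1 = 0$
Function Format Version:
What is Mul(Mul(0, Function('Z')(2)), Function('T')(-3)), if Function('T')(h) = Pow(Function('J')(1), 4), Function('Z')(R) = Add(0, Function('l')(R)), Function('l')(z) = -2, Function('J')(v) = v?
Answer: 0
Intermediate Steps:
Function('Z')(R) = -2 (Function('Z')(R) = Add(0, -2) = -2)
Function('T')(h) = 1 (Function('T')(h) = Pow(1, 4) = 1)
Mul(Mul(0, Function('Z')(2)), Function('T')(-3)) = Mul(Mul(0, -2), 1) = Mul(0, 1) = 0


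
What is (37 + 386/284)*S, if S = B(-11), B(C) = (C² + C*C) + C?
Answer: 1258257/142 ≈ 8861.0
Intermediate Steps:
B(C) = C + 2*C² (B(C) = (C² + C²) + C = 2*C² + C = C + 2*C²)
S = 231 (S = -11*(1 + 2*(-11)) = -11*(1 - 22) = -11*(-21) = 231)
(37 + 386/284)*S = (37 + 386/284)*231 = (37 + 386*(1/284))*231 = (37 + 193/142)*231 = (5447/142)*231 = 1258257/142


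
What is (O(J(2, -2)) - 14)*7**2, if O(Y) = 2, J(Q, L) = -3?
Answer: -588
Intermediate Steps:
(O(J(2, -2)) - 14)*7**2 = (2 - 14)*7**2 = -12*49 = -588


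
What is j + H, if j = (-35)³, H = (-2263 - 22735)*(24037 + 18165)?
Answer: -1055008471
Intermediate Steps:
H = -1054965596 (H = -24998*42202 = -1054965596)
j = -42875
j + H = -42875 - 1054965596 = -1055008471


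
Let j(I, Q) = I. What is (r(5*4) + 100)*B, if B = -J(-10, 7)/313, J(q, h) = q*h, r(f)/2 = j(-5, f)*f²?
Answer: -273000/313 ≈ -872.20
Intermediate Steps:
r(f) = -10*f² (r(f) = 2*(-5*f²) = -10*f²)
J(q, h) = h*q
B = 70/313 (B = -7*(-10)/313 = -(-70)/313 = -1*(-70/313) = 70/313 ≈ 0.22364)
(r(5*4) + 100)*B = (-10*(5*4)² + 100)*(70/313) = (-10*20² + 100)*(70/313) = (-10*400 + 100)*(70/313) = (-4000 + 100)*(70/313) = -3900*70/313 = -273000/313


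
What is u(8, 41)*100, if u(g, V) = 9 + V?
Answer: 5000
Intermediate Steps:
u(8, 41)*100 = (9 + 41)*100 = 50*100 = 5000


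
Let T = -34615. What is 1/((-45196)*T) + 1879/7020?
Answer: 73490487067/274562649270 ≈ 0.26766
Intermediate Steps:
1/((-45196)*T) + 1879/7020 = 1/(-45196*(-34615)) + 1879/7020 = -1/45196*(-1/34615) + 1879*(1/7020) = 1/1564459540 + 1879/7020 = 73490487067/274562649270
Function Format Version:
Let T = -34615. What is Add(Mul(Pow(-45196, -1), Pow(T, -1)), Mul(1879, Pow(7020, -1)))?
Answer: Rational(73490487067, 274562649270) ≈ 0.26766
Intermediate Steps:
Add(Mul(Pow(-45196, -1), Pow(T, -1)), Mul(1879, Pow(7020, -1))) = Add(Mul(Pow(-45196, -1), Pow(-34615, -1)), Mul(1879, Pow(7020, -1))) = Add(Mul(Rational(-1, 45196), Rational(-1, 34615)), Mul(1879, Rational(1, 7020))) = Add(Rational(1, 1564459540), Rational(1879, 7020)) = Rational(73490487067, 274562649270)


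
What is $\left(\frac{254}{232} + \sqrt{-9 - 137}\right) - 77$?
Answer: $- \frac{8805}{116} + i \sqrt{146} \approx -75.905 + 12.083 i$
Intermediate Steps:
$\left(\frac{254}{232} + \sqrt{-9 - 137}\right) - 77 = \left(254 \cdot \frac{1}{232} + \sqrt{-146}\right) - 77 = \left(\frac{127}{116} + i \sqrt{146}\right) - 77 = - \frac{8805}{116} + i \sqrt{146}$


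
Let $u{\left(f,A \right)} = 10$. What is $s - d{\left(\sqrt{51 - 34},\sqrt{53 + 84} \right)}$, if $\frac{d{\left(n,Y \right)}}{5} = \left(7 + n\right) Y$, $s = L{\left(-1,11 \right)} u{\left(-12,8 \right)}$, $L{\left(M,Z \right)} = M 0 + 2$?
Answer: $20 - 35 \sqrt{137} - 5 \sqrt{2329} \approx -630.96$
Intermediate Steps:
$L{\left(M,Z \right)} = 2$ ($L{\left(M,Z \right)} = 0 + 2 = 2$)
$s = 20$ ($s = 2 \cdot 10 = 20$)
$d{\left(n,Y \right)} = 5 Y \left(7 + n\right)$ ($d{\left(n,Y \right)} = 5 \left(7 + n\right) Y = 5 Y \left(7 + n\right)$)
$s - d{\left(\sqrt{51 - 34},\sqrt{53 + 84} \right)} = 20 - 5 \sqrt{53 + 84} \left(7 + \sqrt{51 - 34}\right) = 20 - 5 \sqrt{137} \left(7 + \sqrt{17}\right)$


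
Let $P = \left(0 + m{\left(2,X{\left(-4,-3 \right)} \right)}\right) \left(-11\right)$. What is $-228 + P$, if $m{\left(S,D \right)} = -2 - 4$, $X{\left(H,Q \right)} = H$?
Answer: $-162$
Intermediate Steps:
$m{\left(S,D \right)} = -6$ ($m{\left(S,D \right)} = -2 - 4 = -6$)
$P = 66$ ($P = \left(0 - 6\right) \left(-11\right) = \left(-6\right) \left(-11\right) = 66$)
$-228 + P = -228 + 66 = -162$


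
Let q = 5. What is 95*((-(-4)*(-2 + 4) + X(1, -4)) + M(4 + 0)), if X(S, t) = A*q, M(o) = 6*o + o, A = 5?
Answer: 5795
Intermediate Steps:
M(o) = 7*o
X(S, t) = 25 (X(S, t) = 5*5 = 25)
95*((-(-4)*(-2 + 4) + X(1, -4)) + M(4 + 0)) = 95*((-(-4)*(-2 + 4) + 25) + 7*(4 + 0)) = 95*((-(-4)*2 + 25) + 7*4) = 95*((-2*(-4) + 25) + 28) = 95*((8 + 25) + 28) = 95*(33 + 28) = 95*61 = 5795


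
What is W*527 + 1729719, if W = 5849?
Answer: 4812142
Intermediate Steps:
W*527 + 1729719 = 5849*527 + 1729719 = 3082423 + 1729719 = 4812142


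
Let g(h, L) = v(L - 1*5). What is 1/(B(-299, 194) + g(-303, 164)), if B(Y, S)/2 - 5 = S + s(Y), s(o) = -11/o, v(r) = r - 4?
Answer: 299/165369 ≈ 0.0018081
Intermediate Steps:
v(r) = -4 + r
g(h, L) = -9 + L (g(h, L) = -4 + (L - 1*5) = -4 + (L - 5) = -4 + (-5 + L) = -9 + L)
B(Y, S) = 10 - 22/Y + 2*S (B(Y, S) = 10 + 2*(S - 11/Y) = 10 + (-22/Y + 2*S) = 10 - 22/Y + 2*S)
1/(B(-299, 194) + g(-303, 164)) = 1/((10 - 22/(-299) + 2*194) + (-9 + 164)) = 1/((10 - 22*(-1/299) + 388) + 155) = 1/((10 + 22/299 + 388) + 155) = 1/(119024/299 + 155) = 1/(165369/299) = 299/165369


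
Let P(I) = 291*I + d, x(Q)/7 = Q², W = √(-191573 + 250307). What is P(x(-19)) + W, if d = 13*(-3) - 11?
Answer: 735307 + 3*√6526 ≈ 7.3555e+5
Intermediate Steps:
d = -50 (d = -39 - 11 = -50)
W = 3*√6526 (W = √58734 = 3*√6526 ≈ 242.35)
x(Q) = 7*Q²
P(I) = -50 + 291*I (P(I) = 291*I - 50 = -50 + 291*I)
P(x(-19)) + W = (-50 + 291*(7*(-19)²)) + 3*√6526 = (-50 + 291*(7*361)) + 3*√6526 = (-50 + 291*2527) + 3*√6526 = (-50 + 735357) + 3*√6526 = 735307 + 3*√6526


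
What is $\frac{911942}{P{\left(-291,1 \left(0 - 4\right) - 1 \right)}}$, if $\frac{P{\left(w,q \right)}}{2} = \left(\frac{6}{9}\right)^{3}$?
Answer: $\frac{12311217}{8} \approx 1.5389 \cdot 10^{6}$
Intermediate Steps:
$P{\left(w,q \right)} = \frac{16}{27}$ ($P{\left(w,q \right)} = 2 \left(\frac{6}{9}\right)^{3} = 2 \left(6 \cdot \frac{1}{9}\right)^{3} = 2 \left(\frac{2}{3}\right)^{3} = 2 \cdot \frac{8}{27} = \frac{16}{27}$)
$\frac{911942}{P{\left(-291,1 \left(0 - 4\right) - 1 \right)}} = \frac{911942}{\frac{16}{27}} = 911942 \cdot \frac{27}{16} = \frac{12311217}{8}$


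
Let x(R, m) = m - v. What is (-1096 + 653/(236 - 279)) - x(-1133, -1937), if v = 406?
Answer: 52968/43 ≈ 1231.8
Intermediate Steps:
x(R, m) = -406 + m (x(R, m) = m - 1*406 = m - 406 = -406 + m)
(-1096 + 653/(236 - 279)) - x(-1133, -1937) = (-1096 + 653/(236 - 279)) - (-406 - 1937) = (-1096 + 653/(-43)) - 1*(-2343) = (-1096 + 653*(-1/43)) + 2343 = (-1096 - 653/43) + 2343 = -47781/43 + 2343 = 52968/43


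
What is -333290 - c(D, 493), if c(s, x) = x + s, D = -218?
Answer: -333565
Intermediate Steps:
c(s, x) = s + x
-333290 - c(D, 493) = -333290 - (-218 + 493) = -333290 - 1*275 = -333290 - 275 = -333565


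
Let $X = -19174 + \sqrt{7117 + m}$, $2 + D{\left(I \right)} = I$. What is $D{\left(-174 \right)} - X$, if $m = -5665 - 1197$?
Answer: $18998 - \sqrt{255} \approx 18982.0$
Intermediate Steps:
$m = -6862$ ($m = -5665 - 1197 = -6862$)
$D{\left(I \right)} = -2 + I$
$X = -19174 + \sqrt{255}$ ($X = -19174 + \sqrt{7117 - 6862} = -19174 + \sqrt{255} \approx -19158.0$)
$D{\left(-174 \right)} - X = \left(-2 - 174\right) - \left(-19174 + \sqrt{255}\right) = -176 + \left(19174 - \sqrt{255}\right) = 18998 - \sqrt{255}$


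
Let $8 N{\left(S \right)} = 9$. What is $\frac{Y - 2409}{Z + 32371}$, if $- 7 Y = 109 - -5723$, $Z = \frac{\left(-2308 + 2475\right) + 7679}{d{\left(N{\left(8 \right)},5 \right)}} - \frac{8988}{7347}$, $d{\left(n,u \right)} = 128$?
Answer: $- \frac{209242560}{2093048069} \approx -0.09997$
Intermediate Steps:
$N{\left(S \right)} = \frac{9}{8}$ ($N{\left(S \right)} = \frac{1}{8} \cdot 9 = \frac{9}{8}$)
$Z = \frac{9415683}{156736}$ ($Z = \frac{\left(-2308 + 2475\right) + 7679}{128} - \frac{8988}{7347} = \left(167 + 7679\right) \frac{1}{128} - \frac{2996}{2449} = 7846 \cdot \frac{1}{128} - \frac{2996}{2449} = \frac{3923}{64} - \frac{2996}{2449} = \frac{9415683}{156736} \approx 60.073$)
$Y = - \frac{5832}{7}$ ($Y = - \frac{109 - -5723}{7} = - \frac{109 + 5723}{7} = \left(- \frac{1}{7}\right) 5832 = - \frac{5832}{7} \approx -833.14$)
$\frac{Y - 2409}{Z + 32371} = \frac{- \frac{5832}{7} - 2409}{\frac{9415683}{156736} + 32371} = - \frac{22695}{7 \cdot \frac{5083116739}{156736}} = \left(- \frac{22695}{7}\right) \frac{156736}{5083116739} = - \frac{209242560}{2093048069}$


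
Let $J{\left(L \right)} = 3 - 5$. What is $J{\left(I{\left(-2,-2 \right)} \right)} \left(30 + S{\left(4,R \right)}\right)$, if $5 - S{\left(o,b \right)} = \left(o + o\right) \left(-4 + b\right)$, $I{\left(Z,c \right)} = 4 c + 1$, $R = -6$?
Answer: $-230$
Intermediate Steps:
$I{\left(Z,c \right)} = 1 + 4 c$
$J{\left(L \right)} = -2$
$S{\left(o,b \right)} = 5 - 2 o \left(-4 + b\right)$ ($S{\left(o,b \right)} = 5 - \left(o + o\right) \left(-4 + b\right) = 5 - 2 o \left(-4 + b\right)$)
$J{\left(I{\left(-2,-2 \right)} \right)} \left(30 + S{\left(4,R \right)}\right) = - 2 \left(30 + \left(5 + 8 \cdot 4 - \left(-12\right) 4\right)\right) = - 2 \left(30 + \left(5 + 32 + 48\right)\right) = - 2 \left(30 + 85\right) = \left(-2\right) 115 = -230$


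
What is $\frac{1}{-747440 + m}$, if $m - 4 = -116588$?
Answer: $- \frac{1}{864024} \approx -1.1574 \cdot 10^{-6}$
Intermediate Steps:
$m = -116584$ ($m = 4 - 116588 = -116584$)
$\frac{1}{-747440 + m} = \frac{1}{-747440 - 116584} = \frac{1}{-864024} = - \frac{1}{864024}$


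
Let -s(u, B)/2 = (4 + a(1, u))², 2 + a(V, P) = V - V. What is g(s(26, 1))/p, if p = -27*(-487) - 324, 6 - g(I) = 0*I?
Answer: 2/4275 ≈ 0.00046784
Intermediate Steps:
a(V, P) = -2 (a(V, P) = -2 + (V - V) = -2 + 0 = -2)
s(u, B) = -8 (s(u, B) = -2*(4 - 2)² = -2*2² = -2*4 = -8)
g(I) = 6 (g(I) = 6 - 0*I = 6 - 1*0 = 6 + 0 = 6)
p = 12825 (p = 13149 - 324 = 12825)
g(s(26, 1))/p = 6/12825 = 6*(1/12825) = 2/4275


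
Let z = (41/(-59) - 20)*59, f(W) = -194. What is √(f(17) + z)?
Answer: I*√1415 ≈ 37.616*I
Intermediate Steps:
z = -1221 (z = (41*(-1/59) - 20)*59 = (-41/59 - 20)*59 = -1221/59*59 = -1221)
√(f(17) + z) = √(-194 - 1221) = √(-1415) = I*√1415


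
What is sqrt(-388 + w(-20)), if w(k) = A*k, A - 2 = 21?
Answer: 4*I*sqrt(53) ≈ 29.12*I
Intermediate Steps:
A = 23 (A = 2 + 21 = 23)
w(k) = 23*k
sqrt(-388 + w(-20)) = sqrt(-388 + 23*(-20)) = sqrt(-388 - 460) = sqrt(-848) = 4*I*sqrt(53)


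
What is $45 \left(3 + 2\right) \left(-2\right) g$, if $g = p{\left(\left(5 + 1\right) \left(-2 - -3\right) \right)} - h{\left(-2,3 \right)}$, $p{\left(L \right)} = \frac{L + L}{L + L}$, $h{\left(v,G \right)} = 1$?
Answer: $0$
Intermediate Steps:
$p{\left(L \right)} = 1$ ($p{\left(L \right)} = \frac{2 L}{2 L} = 2 L \frac{1}{2 L} = 1$)
$g = 0$ ($g = 1 - 1 = 0$)
$45 \left(3 + 2\right) \left(-2\right) g = 45 \left(3 + 2\right) \left(-2\right) 0 = 45 \cdot 5 \left(-2\right) 0 = 45 \left(-10\right) 0 = \left(-450\right) 0 = 0$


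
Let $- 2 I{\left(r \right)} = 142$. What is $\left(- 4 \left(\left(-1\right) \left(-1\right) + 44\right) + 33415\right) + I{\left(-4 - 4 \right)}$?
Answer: $33164$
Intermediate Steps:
$I{\left(r \right)} = -71$ ($I{\left(r \right)} = \left(- \frac{1}{2}\right) 142 = -71$)
$\left(- 4 \left(\left(-1\right) \left(-1\right) + 44\right) + 33415\right) + I{\left(-4 - 4 \right)} = \left(- 4 \left(\left(-1\right) \left(-1\right) + 44\right) + 33415\right) - 71 = \left(- 4 \left(1 + 44\right) + 33415\right) - 71 = \left(\left(-4\right) 45 + 33415\right) - 71 = \left(-180 + 33415\right) - 71 = 33235 - 71 = 33164$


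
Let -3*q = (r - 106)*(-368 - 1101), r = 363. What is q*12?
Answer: 1510132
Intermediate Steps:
q = 377533/3 (q = -(363 - 106)*(-368 - 1101)/3 = -257*(-1469)/3 = -⅓*(-377533) = 377533/3 ≈ 1.2584e+5)
q*12 = (377533/3)*12 = 1510132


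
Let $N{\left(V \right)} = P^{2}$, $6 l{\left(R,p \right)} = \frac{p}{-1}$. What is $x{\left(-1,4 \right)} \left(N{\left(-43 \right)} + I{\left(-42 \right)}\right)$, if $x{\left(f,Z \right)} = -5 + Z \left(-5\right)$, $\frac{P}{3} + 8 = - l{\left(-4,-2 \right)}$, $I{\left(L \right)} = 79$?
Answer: $-17600$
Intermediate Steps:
$l{\left(R,p \right)} = - \frac{p}{6}$ ($l{\left(R,p \right)} = \frac{p \frac{1}{-1}}{6} = \frac{p \left(-1\right)}{6} = \frac{\left(-1\right) p}{6} = - \frac{p}{6}$)
$P = -25$ ($P = -24 + 3 \left(- \frac{\left(-1\right) \left(-2\right)}{6}\right) = -24 + 3 \left(\left(-1\right) \frac{1}{3}\right) = -24 + 3 \left(- \frac{1}{3}\right) = -24 - 1 = -25$)
$x{\left(f,Z \right)} = -5 - 5 Z$
$N{\left(V \right)} = 625$ ($N{\left(V \right)} = \left(-25\right)^{2} = 625$)
$x{\left(-1,4 \right)} \left(N{\left(-43 \right)} + I{\left(-42 \right)}\right) = \left(-5 - 20\right) \left(625 + 79\right) = \left(-5 - 20\right) 704 = \left(-25\right) 704 = -17600$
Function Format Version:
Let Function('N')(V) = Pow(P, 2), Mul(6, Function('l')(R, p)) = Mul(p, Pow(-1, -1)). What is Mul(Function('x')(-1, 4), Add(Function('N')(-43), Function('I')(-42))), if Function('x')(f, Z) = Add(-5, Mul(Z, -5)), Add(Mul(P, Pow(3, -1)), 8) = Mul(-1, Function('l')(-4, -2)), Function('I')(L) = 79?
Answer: -17600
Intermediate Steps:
Function('l')(R, p) = Mul(Rational(-1, 6), p) (Function('l')(R, p) = Mul(Rational(1, 6), Mul(p, Pow(-1, -1))) = Mul(Rational(1, 6), Mul(p, -1)) = Mul(Rational(1, 6), Mul(-1, p)) = Mul(Rational(-1, 6), p))
P = -25 (P = Add(-24, Mul(3, Mul(-1, Mul(Rational(-1, 6), -2)))) = Add(-24, Mul(3, Mul(-1, Rational(1, 3)))) = Add(-24, Mul(3, Rational(-1, 3))) = Add(-24, -1) = -25)
Function('x')(f, Z) = Add(-5, Mul(-5, Z))
Function('N')(V) = 625 (Function('N')(V) = Pow(-25, 2) = 625)
Mul(Function('x')(-1, 4), Add(Function('N')(-43), Function('I')(-42))) = Mul(Add(-5, Mul(-5, 4)), Add(625, 79)) = Mul(Add(-5, -20), 704) = Mul(-25, 704) = -17600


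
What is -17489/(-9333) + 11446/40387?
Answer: 813153761/376931871 ≈ 2.1573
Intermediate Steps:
-17489/(-9333) + 11446/40387 = -17489*(-1/9333) + 11446*(1/40387) = 17489/9333 + 11446/40387 = 813153761/376931871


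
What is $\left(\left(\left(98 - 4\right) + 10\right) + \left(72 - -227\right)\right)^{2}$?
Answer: $162409$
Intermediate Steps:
$\left(\left(\left(98 - 4\right) + 10\right) + \left(72 - -227\right)\right)^{2} = \left(\left(94 + 10\right) + \left(72 + 227\right)\right)^{2} = \left(104 + 299\right)^{2} = 403^{2} = 162409$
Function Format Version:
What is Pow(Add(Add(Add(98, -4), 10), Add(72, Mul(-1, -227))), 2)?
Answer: 162409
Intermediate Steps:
Pow(Add(Add(Add(98, -4), 10), Add(72, Mul(-1, -227))), 2) = Pow(Add(Add(94, 10), Add(72, 227)), 2) = Pow(Add(104, 299), 2) = Pow(403, 2) = 162409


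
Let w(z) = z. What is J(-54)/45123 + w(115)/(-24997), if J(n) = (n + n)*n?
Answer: 46864453/375979877 ≈ 0.12465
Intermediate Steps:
J(n) = 2*n² (J(n) = (2*n)*n = 2*n²)
J(-54)/45123 + w(115)/(-24997) = (2*(-54)²)/45123 + 115/(-24997) = (2*2916)*(1/45123) + 115*(-1/24997) = 5832*(1/45123) - 115/24997 = 1944/15041 - 115/24997 = 46864453/375979877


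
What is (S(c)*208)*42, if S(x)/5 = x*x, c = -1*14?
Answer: 8561280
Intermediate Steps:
c = -14
S(x) = 5*x**2 (S(x) = 5*(x*x) = 5*x**2)
(S(c)*208)*42 = ((5*(-14)**2)*208)*42 = ((5*196)*208)*42 = (980*208)*42 = 203840*42 = 8561280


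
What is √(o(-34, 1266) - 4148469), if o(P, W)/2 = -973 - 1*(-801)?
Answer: I*√4148813 ≈ 2036.9*I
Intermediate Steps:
o(P, W) = -344 (o(P, W) = 2*(-973 - 1*(-801)) = 2*(-973 + 801) = 2*(-172) = -344)
√(o(-34, 1266) - 4148469) = √(-344 - 4148469) = √(-4148813) = I*√4148813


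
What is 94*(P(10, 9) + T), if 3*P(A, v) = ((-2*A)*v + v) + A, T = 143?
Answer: 25192/3 ≈ 8397.3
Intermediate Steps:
P(A, v) = A/3 + v/3 - 2*A*v/3 (P(A, v) = (((-2*A)*v + v) + A)/3 = ((-2*A*v + v) + A)/3 = ((v - 2*A*v) + A)/3 = (A + v - 2*A*v)/3 = A/3 + v/3 - 2*A*v/3)
94*(P(10, 9) + T) = 94*(((⅓)*10 + (⅓)*9 - ⅔*10*9) + 143) = 94*((10/3 + 3 - 60) + 143) = 94*(-161/3 + 143) = 94*(268/3) = 25192/3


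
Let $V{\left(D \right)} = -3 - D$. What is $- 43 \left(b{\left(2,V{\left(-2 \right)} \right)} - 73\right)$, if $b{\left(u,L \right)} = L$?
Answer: $3182$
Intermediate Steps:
$- 43 \left(b{\left(2,V{\left(-2 \right)} \right)} - 73\right) = - 43 \left(\left(-3 - -2\right) - 73\right) = - 43 \left(\left(-3 + 2\right) - 73\right) = - 43 \left(-1 - 73\right) = \left(-43\right) \left(-74\right) = 3182$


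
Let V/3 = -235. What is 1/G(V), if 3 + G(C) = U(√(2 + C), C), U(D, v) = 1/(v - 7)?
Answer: -712/2137 ≈ -0.33318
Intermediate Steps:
V = -705 (V = 3*(-235) = -705)
U(D, v) = 1/(-7 + v)
G(C) = -3 + 1/(-7 + C)
1/G(V) = 1/((22 - 3*(-705))/(-7 - 705)) = 1/((22 + 2115)/(-712)) = 1/(-1/712*2137) = 1/(-2137/712) = -712/2137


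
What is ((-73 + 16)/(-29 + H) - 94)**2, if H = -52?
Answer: 6345361/729 ≈ 8704.2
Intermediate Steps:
((-73 + 16)/(-29 + H) - 94)**2 = ((-73 + 16)/(-29 - 52) - 94)**2 = (-57/(-81) - 94)**2 = (-57*(-1/81) - 94)**2 = (19/27 - 94)**2 = (-2519/27)**2 = 6345361/729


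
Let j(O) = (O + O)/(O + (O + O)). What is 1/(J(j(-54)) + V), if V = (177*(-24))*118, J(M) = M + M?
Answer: -3/1503788 ≈ -1.9950e-6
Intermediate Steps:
j(O) = ⅔ (j(O) = (2*O)/(O + 2*O) = (2*O)/((3*O)) = (2*O)*(1/(3*O)) = ⅔)
J(M) = 2*M
V = -501264 (V = -4248*118 = -501264)
1/(J(j(-54)) + V) = 1/(2*(⅔) - 501264) = 1/(4/3 - 501264) = 1/(-1503788/3) = -3/1503788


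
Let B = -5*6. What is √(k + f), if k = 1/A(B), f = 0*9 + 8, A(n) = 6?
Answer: 7*√6/6 ≈ 2.8577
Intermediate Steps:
B = -30
f = 8 (f = 0 + 8 = 8)
k = ⅙ (k = 1/6 = ⅙ ≈ 0.16667)
√(k + f) = √(⅙ + 8) = √(49/6) = 7*√6/6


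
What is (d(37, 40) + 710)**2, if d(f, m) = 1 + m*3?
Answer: 690561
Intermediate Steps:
d(f, m) = 1 + 3*m
(d(37, 40) + 710)**2 = ((1 + 3*40) + 710)**2 = ((1 + 120) + 710)**2 = (121 + 710)**2 = 831**2 = 690561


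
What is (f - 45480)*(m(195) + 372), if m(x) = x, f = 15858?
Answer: -16795674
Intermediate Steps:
(f - 45480)*(m(195) + 372) = (15858 - 45480)*(195 + 372) = -29622*567 = -16795674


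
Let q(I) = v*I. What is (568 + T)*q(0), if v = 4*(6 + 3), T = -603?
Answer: 0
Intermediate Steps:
v = 36 (v = 4*9 = 36)
q(I) = 36*I
(568 + T)*q(0) = (568 - 603)*(36*0) = -35*0 = 0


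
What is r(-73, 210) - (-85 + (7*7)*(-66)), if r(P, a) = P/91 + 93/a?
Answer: 3019963/910 ≈ 3318.6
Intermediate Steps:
r(P, a) = 93/a + P/91 (r(P, a) = P*(1/91) + 93/a = P/91 + 93/a = 93/a + P/91)
r(-73, 210) - (-85 + (7*7)*(-66)) = (93/210 + (1/91)*(-73)) - (-85 + (7*7)*(-66)) = (93*(1/210) - 73/91) - (-85 + 49*(-66)) = (31/70 - 73/91) - (-85 - 3234) = -327/910 - 1*(-3319) = -327/910 + 3319 = 3019963/910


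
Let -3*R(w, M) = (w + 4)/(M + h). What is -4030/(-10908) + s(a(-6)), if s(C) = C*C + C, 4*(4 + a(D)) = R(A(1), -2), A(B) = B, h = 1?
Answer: 420019/43632 ≈ 9.6264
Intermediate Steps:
R(w, M) = -(4 + w)/(3*(1 + M)) (R(w, M) = -(w + 4)/(3*(M + 1)) = -(4 + w)/(3*(1 + M)))
a(D) = -43/12 (a(D) = -4 + ((-4 - 1*1)/(3*(1 - 2)))/4 = -4 + ((1/3)*(-4 - 1)/(-1))/4 = -4 + ((1/3)*(-1)*(-5))/4 = -4 + (1/4)*(5/3) = -4 + 5/12 = -43/12)
s(C) = C + C**2 (s(C) = C**2 + C = C + C**2)
-4030/(-10908) + s(a(-6)) = -4030/(-10908) - 43*(1 - 43/12)/12 = -4030*(-1/10908) - 43/12*(-31/12) = 2015/5454 + 1333/144 = 420019/43632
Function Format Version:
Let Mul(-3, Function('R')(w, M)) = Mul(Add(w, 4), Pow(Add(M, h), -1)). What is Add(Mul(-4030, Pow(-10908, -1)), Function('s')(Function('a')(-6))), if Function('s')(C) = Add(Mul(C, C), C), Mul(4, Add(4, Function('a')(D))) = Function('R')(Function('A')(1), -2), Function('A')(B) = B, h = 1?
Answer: Rational(420019, 43632) ≈ 9.6264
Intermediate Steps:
Function('R')(w, M) = Mul(Rational(-1, 3), Pow(Add(1, M), -1), Add(4, w)) (Function('R')(w, M) = Mul(Rational(-1, 3), Mul(Add(w, 4), Pow(Add(M, 1), -1))) = Mul(Rational(-1, 3), Mul(Add(4, w), Pow(Add(1, M), -1))) = Mul(Rational(-1, 3), Mul(Pow(Add(1, M), -1), Add(4, w))) = Mul(Rational(-1, 3), Pow(Add(1, M), -1), Add(4, w)))
Function('a')(D) = Rational(-43, 12) (Function('a')(D) = Add(-4, Mul(Rational(1, 4), Mul(Rational(1, 3), Pow(Add(1, -2), -1), Add(-4, Mul(-1, 1))))) = Add(-4, Mul(Rational(1, 4), Mul(Rational(1, 3), Pow(-1, -1), Add(-4, -1)))) = Add(-4, Mul(Rational(1, 4), Mul(Rational(1, 3), -1, -5))) = Add(-4, Mul(Rational(1, 4), Rational(5, 3))) = Add(-4, Rational(5, 12)) = Rational(-43, 12))
Function('s')(C) = Add(C, Pow(C, 2)) (Function('s')(C) = Add(Pow(C, 2), C) = Add(C, Pow(C, 2)))
Add(Mul(-4030, Pow(-10908, -1)), Function('s')(Function('a')(-6))) = Add(Mul(-4030, Pow(-10908, -1)), Mul(Rational(-43, 12), Add(1, Rational(-43, 12)))) = Add(Mul(-4030, Rational(-1, 10908)), Mul(Rational(-43, 12), Rational(-31, 12))) = Add(Rational(2015, 5454), Rational(1333, 144)) = Rational(420019, 43632)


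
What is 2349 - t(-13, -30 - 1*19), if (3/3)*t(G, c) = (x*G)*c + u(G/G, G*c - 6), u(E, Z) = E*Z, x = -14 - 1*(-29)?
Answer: -7837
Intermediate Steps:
x = 15 (x = -14 + 29 = 15)
t(G, c) = -6 + 16*G*c (t(G, c) = (15*G)*c + (G/G)*(G*c - 6) = 15*G*c + 1*(-6 + G*c) = 15*G*c + (-6 + G*c) = -6 + 16*G*c)
2349 - t(-13, -30 - 1*19) = 2349 - (-6 + 16*(-13)*(-30 - 1*19)) = 2349 - (-6 + 16*(-13)*(-30 - 19)) = 2349 - (-6 + 16*(-13)*(-49)) = 2349 - (-6 + 10192) = 2349 - 1*10186 = 2349 - 10186 = -7837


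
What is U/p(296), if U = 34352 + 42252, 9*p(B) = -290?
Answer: -344718/145 ≈ -2377.4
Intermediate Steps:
p(B) = -290/9 (p(B) = (1/9)*(-290) = -290/9)
U = 76604
U/p(296) = 76604/(-290/9) = 76604*(-9/290) = -344718/145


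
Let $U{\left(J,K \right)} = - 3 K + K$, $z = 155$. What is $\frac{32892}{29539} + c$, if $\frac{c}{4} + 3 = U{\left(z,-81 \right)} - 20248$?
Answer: $- \frac{2373602992}{29539} \approx -80355.0$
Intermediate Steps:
$U{\left(J,K \right)} = - 2 K$
$c = -80356$ ($c = -12 + 4 \left(\left(-2\right) \left(-81\right) - 20248\right) = -12 + 4 \left(162 - 20248\right) = -12 + 4 \left(-20086\right) = -12 - 80344 = -80356$)
$\frac{32892}{29539} + c = \frac{32892}{29539} - 80356 = - \frac{2373602992}{29539}$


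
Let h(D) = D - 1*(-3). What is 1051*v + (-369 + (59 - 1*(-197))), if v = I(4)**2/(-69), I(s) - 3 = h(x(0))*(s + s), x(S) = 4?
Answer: -3666328/69 ≈ -53135.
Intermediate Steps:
h(D) = 3 + D (h(D) = D + 3 = 3 + D)
I(s) = 3 + 14*s (I(s) = 3 + (3 + 4)*(s + s) = 3 + 7*(2*s) = 3 + 14*s)
v = -3481/69 (v = (3 + 14*4)**2/(-69) = (3 + 56)**2*(-1/69) = 59**2*(-1/69) = 3481*(-1/69) = -3481/69 ≈ -50.449)
1051*v + (-369 + (59 - 1*(-197))) = 1051*(-3481/69) + (-369 + (59 - 1*(-197))) = -3658531/69 + (-369 + (59 + 197)) = -3658531/69 + (-369 + 256) = -3658531/69 - 113 = -3666328/69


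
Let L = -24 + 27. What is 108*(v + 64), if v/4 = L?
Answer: 8208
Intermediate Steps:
L = 3
v = 12 (v = 4*3 = 12)
108*(v + 64) = 108*(12 + 64) = 108*76 = 8208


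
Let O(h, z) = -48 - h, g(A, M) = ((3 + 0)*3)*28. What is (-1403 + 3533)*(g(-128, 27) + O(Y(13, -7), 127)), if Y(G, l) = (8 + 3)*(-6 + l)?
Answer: 739110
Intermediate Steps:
g(A, M) = 252 (g(A, M) = (3*3)*28 = 9*28 = 252)
Y(G, l) = -66 + 11*l (Y(G, l) = 11*(-6 + l) = -66 + 11*l)
(-1403 + 3533)*(g(-128, 27) + O(Y(13, -7), 127)) = (-1403 + 3533)*(252 + (-48 - (-66 + 11*(-7)))) = 2130*(252 + (-48 - (-66 - 77))) = 2130*(252 + (-48 - 1*(-143))) = 2130*(252 + (-48 + 143)) = 2130*(252 + 95) = 2130*347 = 739110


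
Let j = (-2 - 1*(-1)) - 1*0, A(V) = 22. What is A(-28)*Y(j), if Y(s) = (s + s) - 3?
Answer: -110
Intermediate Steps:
j = -1 (j = (-2 + 1) + 0 = -1 + 0 = -1)
Y(s) = -3 + 2*s (Y(s) = 2*s - 3 = -3 + 2*s)
A(-28)*Y(j) = 22*(-3 + 2*(-1)) = 22*(-3 - 2) = 22*(-5) = -110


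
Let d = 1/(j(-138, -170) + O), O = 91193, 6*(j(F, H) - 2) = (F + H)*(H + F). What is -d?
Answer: -3/321017 ≈ -9.3453e-6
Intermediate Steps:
j(F, H) = 2 + (F + H)²/6 (j(F, H) = 2 + ((F + H)*(H + F))/6 = 2 + ((F + H)*(F + H))/6 = 2 + (F + H)²/6)
d = 3/321017 (d = 1/((2 + (-138 - 170)²/6) + 91193) = 1/((2 + (⅙)*(-308)²) + 91193) = 1/((2 + (⅙)*94864) + 91193) = 1/((2 + 47432/3) + 91193) = 1/(47438/3 + 91193) = 1/(321017/3) = 3/321017 ≈ 9.3453e-6)
-d = -1*3/321017 = -3/321017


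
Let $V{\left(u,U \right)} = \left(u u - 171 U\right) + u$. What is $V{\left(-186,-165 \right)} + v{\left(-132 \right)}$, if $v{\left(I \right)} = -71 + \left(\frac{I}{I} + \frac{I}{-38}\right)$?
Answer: $\frac{1188611}{19} \approx 62559.0$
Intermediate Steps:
$V{\left(u,U \right)} = u + u^{2} - 171 U$ ($V{\left(u,U \right)} = \left(u^{2} - 171 U\right) + u = u + u^{2} - 171 U$)
$v{\left(I \right)} = -70 - \frac{I}{38}$ ($v{\left(I \right)} = -71 + \left(1 + I \left(- \frac{1}{38}\right)\right) = -71 - \left(-1 + \frac{I}{38}\right) = -70 - \frac{I}{38}$)
$V{\left(-186,-165 \right)} + v{\left(-132 \right)} = \left(-186 + \left(-186\right)^{2} - -28215\right) - \frac{1264}{19} = \left(-186 + 34596 + 28215\right) + \left(-70 + \frac{66}{19}\right) = 62625 - \frac{1264}{19} = \frac{1188611}{19}$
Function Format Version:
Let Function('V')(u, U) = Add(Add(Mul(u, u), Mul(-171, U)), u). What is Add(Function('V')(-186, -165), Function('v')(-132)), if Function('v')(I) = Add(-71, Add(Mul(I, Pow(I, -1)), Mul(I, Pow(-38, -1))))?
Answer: Rational(1188611, 19) ≈ 62559.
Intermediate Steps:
Function('V')(u, U) = Add(u, Pow(u, 2), Mul(-171, U)) (Function('V')(u, U) = Add(Add(Pow(u, 2), Mul(-171, U)), u) = Add(u, Pow(u, 2), Mul(-171, U)))
Function('v')(I) = Add(-70, Mul(Rational(-1, 38), I)) (Function('v')(I) = Add(-71, Add(1, Mul(I, Rational(-1, 38)))) = Add(-71, Add(1, Mul(Rational(-1, 38), I))) = Add(-70, Mul(Rational(-1, 38), I)))
Add(Function('V')(-186, -165), Function('v')(-132)) = Add(Add(-186, Pow(-186, 2), Mul(-171, -165)), Add(-70, Mul(Rational(-1, 38), -132))) = Add(Add(-186, 34596, 28215), Add(-70, Rational(66, 19))) = Add(62625, Rational(-1264, 19)) = Rational(1188611, 19)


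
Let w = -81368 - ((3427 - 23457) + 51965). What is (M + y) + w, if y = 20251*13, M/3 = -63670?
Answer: -41050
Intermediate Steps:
M = -191010 (M = 3*(-63670) = -191010)
y = 263263
w = -113303 (w = -81368 - (-20030 + 51965) = -81368 - 1*31935 = -81368 - 31935 = -113303)
(M + y) + w = (-191010 + 263263) - 113303 = 72253 - 113303 = -41050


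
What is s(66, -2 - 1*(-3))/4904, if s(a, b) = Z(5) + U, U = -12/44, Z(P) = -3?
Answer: -9/13486 ≈ -0.00066736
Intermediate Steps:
U = -3/11 (U = -12*1/44 = -3/11 ≈ -0.27273)
s(a, b) = -36/11 (s(a, b) = -3 - 3/11 = -36/11)
s(66, -2 - 1*(-3))/4904 = -36/11/4904 = -36/11*1/4904 = -9/13486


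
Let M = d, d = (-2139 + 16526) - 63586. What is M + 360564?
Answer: 311365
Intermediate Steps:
d = -49199 (d = 14387 - 63586 = -49199)
M = -49199
M + 360564 = -49199 + 360564 = 311365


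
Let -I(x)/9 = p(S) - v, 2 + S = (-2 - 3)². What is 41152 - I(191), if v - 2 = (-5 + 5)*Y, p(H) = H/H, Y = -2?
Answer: 41143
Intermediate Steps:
S = 23 (S = -2 + (-2 - 3)² = -2 + (-5)² = -2 + 25 = 23)
p(H) = 1
v = 2 (v = 2 + (-5 + 5)*(-2) = 2 + 0*(-2) = 2 + 0 = 2)
I(x) = 9 (I(x) = -9*(1 - 1*2) = -9*(1 - 2) = -9*(-1) = 9)
41152 - I(191) = 41152 - 1*9 = 41152 - 9 = 41143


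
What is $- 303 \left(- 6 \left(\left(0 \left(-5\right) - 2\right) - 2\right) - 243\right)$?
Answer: $66357$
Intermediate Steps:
$- 303 \left(- 6 \left(\left(0 \left(-5\right) - 2\right) - 2\right) - 243\right) = - 303 \left(- 6 \left(\left(0 - 2\right) - 2\right) - 243\right) = - 303 \left(- 6 \left(-2 - 2\right) - 243\right) = - 303 \left(\left(-6\right) \left(-4\right) - 243\right) = - 303 \left(24 - 243\right) = \left(-303\right) \left(-219\right) = 66357$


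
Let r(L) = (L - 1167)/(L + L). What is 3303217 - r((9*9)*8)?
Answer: 1426989917/432 ≈ 3.3032e+6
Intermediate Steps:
r(L) = (-1167 + L)/(2*L) (r(L) = (-1167 + L)/((2*L)) = (-1167 + L)*(1/(2*L)) = (-1167 + L)/(2*L))
3303217 - r((9*9)*8) = 3303217 - (-1167 + (9*9)*8)/(2*((9*9)*8)) = 3303217 - (-1167 + 81*8)/(2*(81*8)) = 3303217 - (-1167 + 648)/(2*648) = 3303217 - (-519)/(2*648) = 3303217 - 1*(-173/432) = 3303217 + 173/432 = 1426989917/432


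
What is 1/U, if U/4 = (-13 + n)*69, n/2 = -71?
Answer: -1/42780 ≈ -2.3375e-5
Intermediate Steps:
n = -142 (n = 2*(-71) = -142)
U = -42780 (U = 4*((-13 - 142)*69) = 4*(-155*69) = 4*(-10695) = -42780)
1/U = 1/(-42780) = -1/42780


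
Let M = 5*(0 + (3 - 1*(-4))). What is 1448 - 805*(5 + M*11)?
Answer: -312502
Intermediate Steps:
M = 35 (M = 5*(0 + (3 + 4)) = 5*(0 + 7) = 5*7 = 35)
1448 - 805*(5 + M*11) = 1448 - 805*(5 + 35*11) = 1448 - 805*(5 + 385) = 1448 - 805*390 = 1448 - 313950 = -312502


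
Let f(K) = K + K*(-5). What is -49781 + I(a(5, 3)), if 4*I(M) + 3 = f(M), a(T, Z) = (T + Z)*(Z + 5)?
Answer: -199383/4 ≈ -49846.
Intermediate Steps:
a(T, Z) = (5 + Z)*(T + Z) (a(T, Z) = (T + Z)*(5 + Z) = (5 + Z)*(T + Z))
f(K) = -4*K (f(K) = K - 5*K = -4*K)
I(M) = -3/4 - M (I(M) = -3/4 + (-4*M)/4 = -3/4 - M)
-49781 + I(a(5, 3)) = -49781 + (-3/4 - (3**2 + 5*5 + 5*3 + 5*3)) = -49781 + (-3/4 - (9 + 25 + 15 + 15)) = -49781 + (-3/4 - 1*64) = -49781 + (-3/4 - 64) = -49781 - 259/4 = -199383/4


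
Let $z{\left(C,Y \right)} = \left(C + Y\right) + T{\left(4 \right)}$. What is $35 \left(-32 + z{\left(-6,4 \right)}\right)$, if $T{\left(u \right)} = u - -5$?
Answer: $-875$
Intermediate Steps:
$T{\left(u \right)} = 5 + u$ ($T{\left(u \right)} = u + 5 = 5 + u$)
$z{\left(C,Y \right)} = 9 + C + Y$ ($z{\left(C,Y \right)} = \left(C + Y\right) + \left(5 + 4\right) = \left(C + Y\right) + 9 = 9 + C + Y$)
$35 \left(-32 + z{\left(-6,4 \right)}\right) = 35 \left(-32 + \left(9 - 6 + 4\right)\right) = 35 \left(-32 + 7\right) = 35 \left(-25\right) = -875$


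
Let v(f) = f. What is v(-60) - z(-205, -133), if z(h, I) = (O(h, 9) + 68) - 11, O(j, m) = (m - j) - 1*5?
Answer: -326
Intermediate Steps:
O(j, m) = -5 + m - j (O(j, m) = (m - j) - 5 = -5 + m - j)
z(h, I) = 61 - h (z(h, I) = ((-5 + 9 - h) + 68) - 11 = ((4 - h) + 68) - 11 = (72 - h) - 11 = 61 - h)
v(-60) - z(-205, -133) = -60 - (61 - 1*(-205)) = -60 - (61 + 205) = -60 - 1*266 = -60 - 266 = -326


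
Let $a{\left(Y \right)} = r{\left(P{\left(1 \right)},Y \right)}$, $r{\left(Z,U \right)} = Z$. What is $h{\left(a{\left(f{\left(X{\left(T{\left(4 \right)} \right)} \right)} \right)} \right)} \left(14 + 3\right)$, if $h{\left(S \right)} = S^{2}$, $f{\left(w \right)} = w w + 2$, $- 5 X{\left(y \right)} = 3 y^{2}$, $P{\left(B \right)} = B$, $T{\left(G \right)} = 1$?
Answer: $17$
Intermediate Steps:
$X{\left(y \right)} = - \frac{3 y^{2}}{5}$
$f{\left(w \right)} = 2 + w^{2}$ ($f{\left(w \right)} = w^{2} + 2 = 2 + w^{2}$)
$a{\left(Y \right)} = 1$
$h{\left(a{\left(f{\left(X{\left(T{\left(4 \right)} \right)} \right)} \right)} \right)} \left(14 + 3\right) = 1^{2} \left(14 + 3\right) = 1 \cdot 17 = 17$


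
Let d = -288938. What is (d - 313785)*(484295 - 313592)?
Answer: -102886624269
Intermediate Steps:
(d - 313785)*(484295 - 313592) = (-288938 - 313785)*(484295 - 313592) = -602723*170703 = -102886624269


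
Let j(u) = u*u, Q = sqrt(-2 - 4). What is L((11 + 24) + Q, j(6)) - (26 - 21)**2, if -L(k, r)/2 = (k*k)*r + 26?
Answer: -87845 - 5040*I*sqrt(6) ≈ -87845.0 - 12345.0*I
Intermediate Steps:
Q = I*sqrt(6) (Q = sqrt(-6) = I*sqrt(6) ≈ 2.4495*I)
j(u) = u**2
L(k, r) = -52 - 2*r*k**2 (L(k, r) = -2*((k*k)*r + 26) = -2*(k**2*r + 26) = -2*(r*k**2 + 26) = -2*(26 + r*k**2) = -52 - 2*r*k**2)
L((11 + 24) + Q, j(6)) - (26 - 21)**2 = (-52 - 2*6**2*((11 + 24) + I*sqrt(6))**2) - (26 - 21)**2 = (-52 - 2*36*(35 + I*sqrt(6))**2) - 1*5**2 = (-52 - 72*(35 + I*sqrt(6))**2) - 1*25 = (-52 - 72*(35 + I*sqrt(6))**2) - 25 = -77 - 72*(35 + I*sqrt(6))**2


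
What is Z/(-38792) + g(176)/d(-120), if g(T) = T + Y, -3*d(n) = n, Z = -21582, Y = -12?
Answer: 451573/96980 ≈ 4.6563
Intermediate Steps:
d(n) = -n/3
g(T) = -12 + T (g(T) = T - 12 = -12 + T)
Z/(-38792) + g(176)/d(-120) = -21582/(-38792) + (-12 + 176)/((-⅓*(-120))) = -21582*(-1/38792) + 164/40 = 10791/19396 + 164*(1/40) = 10791/19396 + 41/10 = 451573/96980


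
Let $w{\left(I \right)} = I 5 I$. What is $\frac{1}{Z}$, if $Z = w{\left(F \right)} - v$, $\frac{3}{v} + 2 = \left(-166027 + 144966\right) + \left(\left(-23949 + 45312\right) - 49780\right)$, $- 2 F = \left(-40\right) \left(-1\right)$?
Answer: $\frac{49480}{98960003} \approx 0.0005$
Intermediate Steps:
$F = -20$ ($F = - \frac{\left(-40\right) \left(-1\right)}{2} = \left(- \frac{1}{2}\right) 40 = -20$)
$w{\left(I \right)} = 5 I^{2}$ ($w{\left(I \right)} = 5 I I = 5 I^{2}$)
$v = - \frac{3}{49480}$ ($v = \frac{3}{-2 + \left(\left(-166027 + 144966\right) + \left(\left(-23949 + 45312\right) - 49780\right)\right)} = \frac{3}{-2 + \left(-21061 + \left(21363 - 49780\right)\right)} = \frac{3}{-2 - 49478} = \frac{3}{-49480} = 3 \left(- \frac{1}{49480}\right) = - \frac{3}{49480} \approx -6.0631 \cdot 10^{-5}$)
$Z = \frac{98960003}{49480}$ ($Z = 5 \left(-20\right)^{2} - - \frac{3}{49480} = 5 \cdot 400 + \frac{3}{49480} = 2000 + \frac{3}{49480} = \frac{98960003}{49480} \approx 2000.0$)
$\frac{1}{Z} = \frac{1}{\frac{98960003}{49480}} = \frac{49480}{98960003}$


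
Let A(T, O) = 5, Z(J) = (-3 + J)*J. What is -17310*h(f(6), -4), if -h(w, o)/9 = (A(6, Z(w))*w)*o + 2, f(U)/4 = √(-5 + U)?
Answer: -12151620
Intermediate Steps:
Z(J) = J*(-3 + J)
f(U) = 4*√(-5 + U)
h(w, o) = -18 - 45*o*w (h(w, o) = -9*((5*w)*o + 2) = -9*(5*o*w + 2) = -9*(2 + 5*o*w) = -18 - 45*o*w)
-17310*h(f(6), -4) = -17310*(-18 - 45*(-4)*4*√(-5 + 6)) = -17310*(-18 - 45*(-4)*4*√1) = -17310*(-18 - 45*(-4)*4*1) = -17310*(-18 - 45*(-4)*4) = -17310*(-18 + 720) = -17310*702 = -12151620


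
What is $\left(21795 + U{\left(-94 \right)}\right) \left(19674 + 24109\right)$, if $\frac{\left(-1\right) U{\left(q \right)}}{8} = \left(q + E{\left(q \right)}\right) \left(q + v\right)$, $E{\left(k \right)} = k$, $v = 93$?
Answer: $888400853$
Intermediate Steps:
$U{\left(q \right)} = - 16 q \left(93 + q\right)$ ($U{\left(q \right)} = - 8 \left(q + q\right) \left(q + 93\right) = - 8 \cdot 2 q \left(93 + q\right) = - 16 q \left(93 + q\right)$)
$\left(21795 + U{\left(-94 \right)}\right) \left(19674 + 24109\right) = \left(21795 + 16 \left(-94\right) \left(-93 - -94\right)\right) \left(19674 + 24109\right) = \left(21795 + 16 \left(-94\right) \left(-93 + 94\right)\right) 43783 = \left(21795 + 16 \left(-94\right) 1\right) 43783 = \left(21795 - 1504\right) 43783 = 20291 \cdot 43783 = 888400853$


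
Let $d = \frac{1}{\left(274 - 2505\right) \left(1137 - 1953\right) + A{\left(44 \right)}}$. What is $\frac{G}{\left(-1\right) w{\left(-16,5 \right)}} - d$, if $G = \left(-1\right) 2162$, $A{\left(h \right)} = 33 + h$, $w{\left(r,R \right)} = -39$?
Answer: $- \frac{3936078865}{71002347} \approx -55.436$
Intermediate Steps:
$G = -2162$
$d = \frac{1}{1820573}$ ($d = \frac{1}{\left(274 - 2505\right) \left(1137 - 1953\right) + \left(33 + 44\right)} = \frac{1}{\left(-2231\right) \left(-816\right) + 77} = \frac{1}{1820496 + 77} = \frac{1}{1820573} \approx 5.4928 \cdot 10^{-7}$)
$\frac{G}{\left(-1\right) w{\left(-16,5 \right)}} - d = - \frac{2162}{\left(-1\right) \left(-39\right)} - \frac{1}{1820573} = - \frac{2162}{39} - \frac{1}{1820573} = - \frac{3936078865}{71002347}$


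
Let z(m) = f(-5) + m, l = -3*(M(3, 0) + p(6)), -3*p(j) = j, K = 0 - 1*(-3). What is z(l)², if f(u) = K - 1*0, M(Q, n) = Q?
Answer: 0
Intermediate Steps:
K = 3 (K = 0 + 3 = 3)
p(j) = -j/3
f(u) = 3 (f(u) = 3 - 1*0 = 3 + 0 = 3)
l = -3 (l = -3*(3 - ⅓*6) = -3*(3 - 2) = -3*1 = -3)
z(m) = 3 + m
z(l)² = (3 - 3)² = 0² = 0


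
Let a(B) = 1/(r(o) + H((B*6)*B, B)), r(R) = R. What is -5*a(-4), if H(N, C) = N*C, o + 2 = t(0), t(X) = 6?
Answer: 1/76 ≈ 0.013158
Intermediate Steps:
o = 4 (o = -2 + 6 = 4)
H(N, C) = C*N
a(B) = 1/(4 + 6*B**3) (a(B) = 1/(4 + B*((B*6)*B)) = 1/(4 + B*((6*B)*B)) = 1/(4 + B*(6*B**2)) = 1/(4 + 6*B**3))
-5*a(-4) = -5/(2*(2 + 3*(-4)**3)) = -5/(2*(2 + 3*(-64))) = -5/(2*(2 - 192)) = -5/(2*(-190)) = -5*(-1)/(2*190) = -5*(-1/380) = 1/76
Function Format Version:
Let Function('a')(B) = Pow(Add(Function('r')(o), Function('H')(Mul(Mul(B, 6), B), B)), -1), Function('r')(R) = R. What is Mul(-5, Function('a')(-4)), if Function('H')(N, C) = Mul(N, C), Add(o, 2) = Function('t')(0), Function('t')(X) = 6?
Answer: Rational(1, 76) ≈ 0.013158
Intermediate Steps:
o = 4 (o = Add(-2, 6) = 4)
Function('H')(N, C) = Mul(C, N)
Function('a')(B) = Pow(Add(4, Mul(6, Pow(B, 3))), -1) (Function('a')(B) = Pow(Add(4, Mul(B, Mul(Mul(B, 6), B))), -1) = Pow(Add(4, Mul(B, Mul(Mul(6, B), B))), -1) = Pow(Add(4, Mul(B, Mul(6, Pow(B, 2)))), -1) = Pow(Add(4, Mul(6, Pow(B, 3))), -1))
Mul(-5, Function('a')(-4)) = Mul(-5, Mul(Rational(1, 2), Pow(Add(2, Mul(3, Pow(-4, 3))), -1))) = Mul(-5, Mul(Rational(1, 2), Pow(Add(2, Mul(3, -64)), -1))) = Mul(-5, Mul(Rational(1, 2), Pow(Add(2, -192), -1))) = Mul(-5, Mul(Rational(1, 2), Pow(-190, -1))) = Mul(-5, Mul(Rational(1, 2), Rational(-1, 190))) = Mul(-5, Rational(-1, 380)) = Rational(1, 76)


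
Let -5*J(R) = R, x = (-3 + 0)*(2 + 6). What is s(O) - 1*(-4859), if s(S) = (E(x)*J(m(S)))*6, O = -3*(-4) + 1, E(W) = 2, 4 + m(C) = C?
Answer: 24187/5 ≈ 4837.4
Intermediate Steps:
m(C) = -4 + C
x = -24 (x = -3*8 = -24)
J(R) = -R/5
O = 13 (O = 12 + 1 = 13)
s(S) = 48/5 - 12*S/5 (s(S) = (2*(-(-4 + S)/5))*6 = (2*(⅘ - S/5))*6 = (8/5 - 2*S/5)*6 = 48/5 - 12*S/5)
s(O) - 1*(-4859) = (48/5 - 12/5*13) - 1*(-4859) = (48/5 - 156/5) + 4859 = -108/5 + 4859 = 24187/5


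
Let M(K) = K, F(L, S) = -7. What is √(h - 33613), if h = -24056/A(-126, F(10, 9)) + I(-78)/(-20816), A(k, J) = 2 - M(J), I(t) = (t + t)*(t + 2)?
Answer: I*√552766462742/3903 ≈ 190.49*I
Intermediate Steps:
I(t) = 2*t*(2 + t) (I(t) = (2*t)*(2 + t) = 2*t*(2 + t))
A(k, J) = 2 - J
h = -31303525/11709 (h = -24056/(2 - 1*(-7)) + (2*(-78)*(2 - 78))/(-20816) = -24056/(2 + 7) + (2*(-78)*(-76))*(-1/20816) = -24056/9 + 11856*(-1/20816) = -24056*⅑ - 741/1301 = -24056/9 - 741/1301 = -31303525/11709 ≈ -2673.5)
√(h - 33613) = √(-31303525/11709 - 33613) = √(-424878142/11709) = I*√552766462742/3903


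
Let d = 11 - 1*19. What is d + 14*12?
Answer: 160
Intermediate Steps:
d = -8 (d = 11 - 19 = -8)
d + 14*12 = -8 + 14*12 = -8 + 168 = 160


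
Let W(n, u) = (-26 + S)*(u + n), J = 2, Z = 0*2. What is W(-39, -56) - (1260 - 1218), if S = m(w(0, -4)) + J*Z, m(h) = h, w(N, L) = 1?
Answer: 2333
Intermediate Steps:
Z = 0
S = 1 (S = 1 + 2*0 = 1 + 0 = 1)
W(n, u) = -25*n - 25*u (W(n, u) = (-26 + 1)*(u + n) = -25*(n + u) = -25*n - 25*u)
W(-39, -56) - (1260 - 1218) = (-25*(-39) - 25*(-56)) - (1260 - 1218) = (975 + 1400) - 1*42 = 2375 - 42 = 2333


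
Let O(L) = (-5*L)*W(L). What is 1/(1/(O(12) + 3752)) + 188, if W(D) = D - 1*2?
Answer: 3340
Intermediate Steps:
W(D) = -2 + D (W(D) = D - 2 = -2 + D)
O(L) = -5*L*(-2 + L) (O(L) = (-5*L)*(-2 + L) = -5*L*(-2 + L))
1/(1/(O(12) + 3752)) + 188 = 1/(1/(5*12*(2 - 1*12) + 3752)) + 188 = 1/(1/(5*12*(2 - 12) + 3752)) + 188 = 1/(1/(5*12*(-10) + 3752)) + 188 = 1/(1/(-600 + 3752)) + 188 = 1/(1/3152) + 188 = 3152 + 188 = 3340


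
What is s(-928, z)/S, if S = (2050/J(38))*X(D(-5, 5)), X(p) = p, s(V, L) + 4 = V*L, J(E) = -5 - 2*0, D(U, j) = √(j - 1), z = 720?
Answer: 167041/205 ≈ 814.83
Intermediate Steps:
D(U, j) = √(-1 + j)
J(E) = -5 (J(E) = -5 + 0 = -5)
s(V, L) = -4 + L*V (s(V, L) = -4 + V*L = -4 + L*V)
S = -820 (S = (2050/(-5))*√(-1 + 5) = (2050*(-⅕))*√4 = -410*2 = -820)
s(-928, z)/S = (-4 + 720*(-928))/(-820) = (-4 - 668160)*(-1/820) = -668164*(-1/820) = 167041/205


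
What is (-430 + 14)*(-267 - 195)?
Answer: 192192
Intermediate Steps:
(-430 + 14)*(-267 - 195) = -416*(-462) = 192192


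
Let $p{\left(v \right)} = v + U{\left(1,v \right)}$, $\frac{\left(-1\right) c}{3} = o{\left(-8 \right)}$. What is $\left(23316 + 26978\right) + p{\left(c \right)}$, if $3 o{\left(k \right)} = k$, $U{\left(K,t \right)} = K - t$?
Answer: $50295$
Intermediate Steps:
$o{\left(k \right)} = \frac{k}{3}$
$c = 8$ ($c = - 3 \cdot \frac{1}{3} \left(-8\right) = \left(-3\right) \left(- \frac{8}{3}\right) = 8$)
$p{\left(v \right)} = 1$ ($p{\left(v \right)} = v - \left(-1 + v\right) = 1$)
$\left(23316 + 26978\right) + p{\left(c \right)} = \left(23316 + 26978\right) + 1 = 50294 + 1 = 50295$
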